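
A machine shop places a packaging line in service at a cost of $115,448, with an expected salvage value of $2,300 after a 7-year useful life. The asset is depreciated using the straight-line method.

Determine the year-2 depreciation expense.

Depreciable base = $115,448 − $2,300 = $113,148.
Annual expense = $113,148 / 7 = $16,164.

$16,164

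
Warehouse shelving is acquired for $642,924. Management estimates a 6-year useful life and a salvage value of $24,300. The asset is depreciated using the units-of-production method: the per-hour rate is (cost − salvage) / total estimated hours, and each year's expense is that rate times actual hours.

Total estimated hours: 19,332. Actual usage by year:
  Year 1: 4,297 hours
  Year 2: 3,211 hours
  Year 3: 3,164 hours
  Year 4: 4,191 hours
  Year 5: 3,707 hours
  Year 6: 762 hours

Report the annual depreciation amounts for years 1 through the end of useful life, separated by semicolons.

$137,504; $102,752; $101,248; $134,112; $118,624; $24,384

Depreciable base = $642,924 − $24,300 = $618,624.
Rate = $618,624 / 19,332 hours = $32 per hour.
Year 1: 4,297 × $32 = $137,504. Book value $505,420.
Year 2: 3,211 × $32 = $102,752. Book value $402,668.
Year 3: 3,164 × $32 = $101,248. Book value $301,420.
Year 4: 4,191 × $32 = $134,112. Book value $167,308.
Year 5: 3,707 × $32 = $118,624. Book value $48,684.
Year 6: 762 × $32 = $24,384. Book value $24,300.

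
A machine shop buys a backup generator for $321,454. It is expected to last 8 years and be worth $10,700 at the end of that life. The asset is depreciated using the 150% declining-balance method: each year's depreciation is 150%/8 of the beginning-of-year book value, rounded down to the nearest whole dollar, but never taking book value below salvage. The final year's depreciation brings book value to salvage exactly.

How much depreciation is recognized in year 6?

$21,342

Depreciable base = $321,454 − $10,700 = $310,754.
Year 1: ⌊$321,454 × 150%/8⌋ = $60,272. Book value $261,182.
Year 2: ⌊$261,182 × 150%/8⌋ = $48,971. Book value $212,211.
Year 3: ⌊$212,211 × 150%/8⌋ = $39,789. Book value $172,422.
Year 4: ⌊$172,422 × 150%/8⌋ = $32,329. Book value $140,093.
Year 5: ⌊$140,093 × 150%/8⌋ = $26,267. Book value $113,826.
Year 6: ⌊$113,826 × 150%/8⌋ = $21,342. Book value $92,484.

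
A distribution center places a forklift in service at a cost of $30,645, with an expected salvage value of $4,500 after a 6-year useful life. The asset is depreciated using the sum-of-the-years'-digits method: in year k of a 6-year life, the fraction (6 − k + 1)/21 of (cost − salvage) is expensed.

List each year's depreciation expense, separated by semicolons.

Depreciable base = $30,645 − $4,500 = $26,145.
Sum of the years' digits = 6+5+4+3+2+1 = 21.
Year 1: $26,145 × 6/21 = $7,470. Book value $23,175.
Year 2: $26,145 × 5/21 = $6,225. Book value $16,950.
Year 3: $26,145 × 4/21 = $4,980. Book value $11,970.
Year 4: $26,145 × 3/21 = $3,735. Book value $8,235.
Year 5: $26,145 × 2/21 = $2,490. Book value $5,745.
Year 6: $26,145 × 1/21 = $1,245. Book value $4,500.

$7,470; $6,225; $4,980; $3,735; $2,490; $1,245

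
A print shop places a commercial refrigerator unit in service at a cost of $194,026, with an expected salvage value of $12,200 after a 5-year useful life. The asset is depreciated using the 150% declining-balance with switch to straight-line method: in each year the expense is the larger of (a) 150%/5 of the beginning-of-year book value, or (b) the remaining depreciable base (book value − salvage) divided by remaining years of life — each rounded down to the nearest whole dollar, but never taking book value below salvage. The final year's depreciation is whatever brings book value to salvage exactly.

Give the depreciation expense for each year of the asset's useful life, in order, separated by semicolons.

Depreciable base = $194,026 − $12,200 = $181,826.
Year 1: DB = ⌊$194,026 × 150%/5⌋ = $58,207; SL = ⌊$181,826/5⌋ = $36,365 → take DB $58,207. Book value $135,819.
Year 2: DB = ⌊$135,819 × 150%/5⌋ = $40,745; SL = ⌊$123,619/4⌋ = $30,904 → take DB $40,745. Book value $95,074.
Year 3: DB = ⌊$95,074 × 150%/5⌋ = $28,522; SL = ⌊$82,874/3⌋ = $27,624 → take DB $28,522. Book value $66,552.
Year 4: DB = ⌊$66,552 × 150%/5⌋ = $19,965; SL = ⌊$54,352/2⌋ = $27,176 → take SL $27,176. Book value $39,376.
Year 5 (final): $39,376 − $12,200 = $27,176. Book value $12,200.

$58,207; $40,745; $28,522; $27,176; $27,176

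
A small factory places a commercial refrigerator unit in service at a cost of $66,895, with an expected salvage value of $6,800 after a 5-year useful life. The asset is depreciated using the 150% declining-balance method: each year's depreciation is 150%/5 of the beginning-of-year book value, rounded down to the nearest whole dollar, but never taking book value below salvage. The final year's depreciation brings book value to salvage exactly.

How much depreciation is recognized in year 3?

Depreciable base = $66,895 − $6,800 = $60,095.
Year 1: ⌊$66,895 × 150%/5⌋ = $20,068. Book value $46,827.
Year 2: ⌊$46,827 × 150%/5⌋ = $14,048. Book value $32,779.
Year 3: ⌊$32,779 × 150%/5⌋ = $9,833. Book value $22,946.

$9,833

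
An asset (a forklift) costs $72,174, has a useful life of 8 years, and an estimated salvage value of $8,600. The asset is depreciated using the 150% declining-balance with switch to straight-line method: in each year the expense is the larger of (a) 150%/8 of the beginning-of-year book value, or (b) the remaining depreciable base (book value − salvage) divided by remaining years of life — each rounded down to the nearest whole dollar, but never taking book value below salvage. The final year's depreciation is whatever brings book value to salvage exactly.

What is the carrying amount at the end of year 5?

Depreciable base = $72,174 − $8,600 = $63,574.
Year 1: DB = ⌊$72,174 × 150%/8⌋ = $13,532; SL = ⌊$63,574/8⌋ = $7,946 → take DB $13,532. Book value $58,642.
Year 2: DB = ⌊$58,642 × 150%/8⌋ = $10,995; SL = ⌊$50,042/7⌋ = $7,148 → take DB $10,995. Book value $47,647.
Year 3: DB = ⌊$47,647 × 150%/8⌋ = $8,933; SL = ⌊$39,047/6⌋ = $6,507 → take DB $8,933. Book value $38,714.
Year 4: DB = ⌊$38,714 × 150%/8⌋ = $7,258; SL = ⌊$30,114/5⌋ = $6,022 → take DB $7,258. Book value $31,456.
Year 5: DB = ⌊$31,456 × 150%/8⌋ = $5,898; SL = ⌊$22,856/4⌋ = $5,714 → take DB $5,898. Book value $25,558.

$25,558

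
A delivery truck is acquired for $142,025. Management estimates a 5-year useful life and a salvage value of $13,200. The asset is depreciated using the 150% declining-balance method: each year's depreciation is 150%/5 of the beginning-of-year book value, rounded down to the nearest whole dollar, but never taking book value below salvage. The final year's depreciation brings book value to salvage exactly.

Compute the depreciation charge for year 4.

Depreciable base = $142,025 − $13,200 = $128,825.
Year 1: ⌊$142,025 × 150%/5⌋ = $42,607. Book value $99,418.
Year 2: ⌊$99,418 × 150%/5⌋ = $29,825. Book value $69,593.
Year 3: ⌊$69,593 × 150%/5⌋ = $20,877. Book value $48,716.
Year 4: ⌊$48,716 × 150%/5⌋ = $14,614. Book value $34,102.

$14,614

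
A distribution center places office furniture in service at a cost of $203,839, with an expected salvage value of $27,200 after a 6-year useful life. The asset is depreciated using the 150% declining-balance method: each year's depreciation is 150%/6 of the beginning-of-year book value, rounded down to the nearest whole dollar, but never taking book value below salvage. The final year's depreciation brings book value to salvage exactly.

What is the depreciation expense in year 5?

Depreciable base = $203,839 − $27,200 = $176,639.
Year 1: ⌊$203,839 × 150%/6⌋ = $50,959. Book value $152,880.
Year 2: ⌊$152,880 × 150%/6⌋ = $38,220. Book value $114,660.
Year 3: ⌊$114,660 × 150%/6⌋ = $28,665. Book value $85,995.
Year 4: ⌊$85,995 × 150%/6⌋ = $21,498. Book value $64,497.
Year 5: ⌊$64,497 × 150%/6⌋ = $16,124. Book value $48,373.

$16,124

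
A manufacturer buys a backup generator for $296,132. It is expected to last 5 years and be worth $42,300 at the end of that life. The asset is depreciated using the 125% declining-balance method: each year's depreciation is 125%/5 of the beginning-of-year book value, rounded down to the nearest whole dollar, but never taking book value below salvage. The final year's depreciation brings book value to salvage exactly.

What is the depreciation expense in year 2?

Depreciable base = $296,132 − $42,300 = $253,832.
Year 1: ⌊$296,132 × 125%/5⌋ = $74,033. Book value $222,099.
Year 2: ⌊$222,099 × 125%/5⌋ = $55,524. Book value $166,575.

$55,524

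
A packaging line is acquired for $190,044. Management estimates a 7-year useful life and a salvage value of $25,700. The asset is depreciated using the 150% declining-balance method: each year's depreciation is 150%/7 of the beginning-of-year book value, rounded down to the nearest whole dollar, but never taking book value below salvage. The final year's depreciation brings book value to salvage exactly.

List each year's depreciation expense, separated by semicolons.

Depreciable base = $190,044 − $25,700 = $164,344.
Year 1: ⌊$190,044 × 150%/7⌋ = $40,723. Book value $149,321.
Year 2: ⌊$149,321 × 150%/7⌋ = $31,997. Book value $117,324.
Year 3: ⌊$117,324 × 150%/7⌋ = $25,140. Book value $92,184.
Year 4: ⌊$92,184 × 150%/7⌋ = $19,753. Book value $72,431.
Year 5: ⌊$72,431 × 150%/7⌋ = $15,520. Book value $56,911.
Year 6: ⌊$56,911 × 150%/7⌋ = $12,195. Book value $44,716.
Year 7 (final): $44,716 − $25,700 = $19,016. Book value $25,700.

$40,723; $31,997; $25,140; $19,753; $15,520; $12,195; $19,016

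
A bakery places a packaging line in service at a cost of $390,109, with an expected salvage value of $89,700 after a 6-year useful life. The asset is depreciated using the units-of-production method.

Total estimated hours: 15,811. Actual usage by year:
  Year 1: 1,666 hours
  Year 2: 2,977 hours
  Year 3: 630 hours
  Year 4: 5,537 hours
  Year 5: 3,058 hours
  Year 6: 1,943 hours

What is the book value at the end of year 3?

$289,922

Depreciable base = $390,109 − $89,700 = $300,409.
Rate = $300,409 / 15,811 hours = $19 per hour.
Year 1: 1,666 × $19 = $31,654. Book value $358,455.
Year 2: 2,977 × $19 = $56,563. Book value $301,892.
Year 3: 630 × $19 = $11,970. Book value $289,922.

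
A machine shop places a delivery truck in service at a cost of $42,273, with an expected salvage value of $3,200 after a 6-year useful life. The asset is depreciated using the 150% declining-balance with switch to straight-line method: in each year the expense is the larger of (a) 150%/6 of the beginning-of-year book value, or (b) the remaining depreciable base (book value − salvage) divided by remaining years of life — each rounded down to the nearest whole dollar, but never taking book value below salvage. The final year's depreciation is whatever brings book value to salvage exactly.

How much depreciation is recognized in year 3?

Depreciable base = $42,273 − $3,200 = $39,073.
Year 1: DB = ⌊$42,273 × 150%/6⌋ = $10,568; SL = ⌊$39,073/6⌋ = $6,512 → take DB $10,568. Book value $31,705.
Year 2: DB = ⌊$31,705 × 150%/6⌋ = $7,926; SL = ⌊$28,505/5⌋ = $5,701 → take DB $7,926. Book value $23,779.
Year 3: DB = ⌊$23,779 × 150%/6⌋ = $5,944; SL = ⌊$20,579/4⌋ = $5,144 → take DB $5,944. Book value $17,835.

$5,944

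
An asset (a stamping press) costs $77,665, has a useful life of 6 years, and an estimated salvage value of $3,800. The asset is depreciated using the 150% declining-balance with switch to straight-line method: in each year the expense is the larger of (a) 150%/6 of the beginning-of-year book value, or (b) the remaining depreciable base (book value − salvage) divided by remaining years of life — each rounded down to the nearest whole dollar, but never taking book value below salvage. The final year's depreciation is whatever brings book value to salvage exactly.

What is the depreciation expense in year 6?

Depreciable base = $77,665 − $3,800 = $73,865.
Year 1: DB = ⌊$77,665 × 150%/6⌋ = $19,416; SL = ⌊$73,865/6⌋ = $12,310 → take DB $19,416. Book value $58,249.
Year 2: DB = ⌊$58,249 × 150%/6⌋ = $14,562; SL = ⌊$54,449/5⌋ = $10,889 → take DB $14,562. Book value $43,687.
Year 3: DB = ⌊$43,687 × 150%/6⌋ = $10,921; SL = ⌊$39,887/4⌋ = $9,971 → take DB $10,921. Book value $32,766.
Year 4: DB = ⌊$32,766 × 150%/6⌋ = $8,191; SL = ⌊$28,966/3⌋ = $9,655 → take SL $9,655. Book value $23,111.
Year 5: DB = ⌊$23,111 × 150%/6⌋ = $5,777; SL = ⌊$19,311/2⌋ = $9,655 → take SL $9,655. Book value $13,456.
Year 6 (final): $13,456 − $3,800 = $9,656. Book value $3,800.

$9,656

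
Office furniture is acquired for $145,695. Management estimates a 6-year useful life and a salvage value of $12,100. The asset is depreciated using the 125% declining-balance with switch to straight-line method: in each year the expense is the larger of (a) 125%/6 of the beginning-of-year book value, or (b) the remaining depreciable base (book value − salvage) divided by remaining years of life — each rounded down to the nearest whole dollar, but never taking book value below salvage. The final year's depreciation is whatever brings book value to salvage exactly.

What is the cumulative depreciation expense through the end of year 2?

Depreciable base = $145,695 − $12,100 = $133,595.
Year 1: DB = ⌊$145,695 × 125%/6⌋ = $30,353; SL = ⌊$133,595/6⌋ = $22,265 → take DB $30,353. Book value $115,342.
Year 2: DB = ⌊$115,342 × 125%/6⌋ = $24,029; SL = ⌊$103,242/5⌋ = $20,648 → take DB $24,029. Book value $91,313.
Accumulated through year 2 = $145,695 − $91,313 = $54,382.

$54,382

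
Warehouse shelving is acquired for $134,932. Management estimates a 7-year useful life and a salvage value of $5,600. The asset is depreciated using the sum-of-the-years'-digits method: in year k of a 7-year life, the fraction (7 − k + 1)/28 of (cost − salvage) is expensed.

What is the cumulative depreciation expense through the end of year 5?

$115,475

Depreciable base = $134,932 − $5,600 = $129,332.
Sum of the years' digits = 7+6+5+4+3+2+1 = 28.
Year 1: $129,332 × 7/28 = $32,333. Book value $102,599.
Year 2: $129,332 × 6/28 = $27,714. Book value $74,885.
Year 3: $129,332 × 5/28 = $23,095. Book value $51,790.
Year 4: $129,332 × 4/28 = $18,476. Book value $33,314.
Year 5: $129,332 × 3/28 = $13,857. Book value $19,457.
Accumulated through year 5 = $134,932 − $19,457 = $115,475.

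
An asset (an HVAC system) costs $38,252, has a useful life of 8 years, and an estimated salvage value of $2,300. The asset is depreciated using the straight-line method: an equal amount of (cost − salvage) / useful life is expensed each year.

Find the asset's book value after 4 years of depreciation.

Depreciable base = $38,252 − $2,300 = $35,952.
Annual expense = $35,952 / 8 = $4,494.
End of year 1: book value $33,758.
End of year 2: book value $29,264.
End of year 3: book value $24,770.
End of year 4: book value $20,276.

$20,276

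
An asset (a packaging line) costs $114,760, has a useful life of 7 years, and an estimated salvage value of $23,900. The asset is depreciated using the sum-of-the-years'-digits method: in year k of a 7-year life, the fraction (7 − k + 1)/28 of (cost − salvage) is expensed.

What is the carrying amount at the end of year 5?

$33,635

Depreciable base = $114,760 − $23,900 = $90,860.
Sum of the years' digits = 7+6+5+4+3+2+1 = 28.
Year 1: $90,860 × 7/28 = $22,715. Book value $92,045.
Year 2: $90,860 × 6/28 = $19,470. Book value $72,575.
Year 3: $90,860 × 5/28 = $16,225. Book value $56,350.
Year 4: $90,860 × 4/28 = $12,980. Book value $43,370.
Year 5: $90,860 × 3/28 = $9,735. Book value $33,635.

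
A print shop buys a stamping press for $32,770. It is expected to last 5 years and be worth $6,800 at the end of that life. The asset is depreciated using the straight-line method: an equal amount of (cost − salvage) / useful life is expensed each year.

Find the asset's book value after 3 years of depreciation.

$17,188

Depreciable base = $32,770 − $6,800 = $25,970.
Annual expense = $25,970 / 5 = $5,194.
End of year 1: book value $27,576.
End of year 2: book value $22,382.
End of year 3: book value $17,188.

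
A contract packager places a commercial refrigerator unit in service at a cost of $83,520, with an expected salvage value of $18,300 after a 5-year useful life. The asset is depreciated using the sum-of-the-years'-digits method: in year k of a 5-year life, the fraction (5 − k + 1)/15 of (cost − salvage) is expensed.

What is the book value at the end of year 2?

$44,388

Depreciable base = $83,520 − $18,300 = $65,220.
Sum of the years' digits = 5+4+3+2+1 = 15.
Year 1: $65,220 × 5/15 = $21,740. Book value $61,780.
Year 2: $65,220 × 4/15 = $17,392. Book value $44,388.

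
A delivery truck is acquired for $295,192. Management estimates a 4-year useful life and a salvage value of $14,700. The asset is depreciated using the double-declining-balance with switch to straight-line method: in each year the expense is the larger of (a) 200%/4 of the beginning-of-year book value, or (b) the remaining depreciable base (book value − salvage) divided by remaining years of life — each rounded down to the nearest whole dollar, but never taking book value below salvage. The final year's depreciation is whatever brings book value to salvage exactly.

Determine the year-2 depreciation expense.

Depreciable base = $295,192 − $14,700 = $280,492.
Year 1: DB = ⌊$295,192 × 200%/4⌋ = $147,596; SL = ⌊$280,492/4⌋ = $70,123 → take DB $147,596. Book value $147,596.
Year 2: DB = ⌊$147,596 × 200%/4⌋ = $73,798; SL = ⌊$132,896/3⌋ = $44,298 → take DB $73,798. Book value $73,798.

$73,798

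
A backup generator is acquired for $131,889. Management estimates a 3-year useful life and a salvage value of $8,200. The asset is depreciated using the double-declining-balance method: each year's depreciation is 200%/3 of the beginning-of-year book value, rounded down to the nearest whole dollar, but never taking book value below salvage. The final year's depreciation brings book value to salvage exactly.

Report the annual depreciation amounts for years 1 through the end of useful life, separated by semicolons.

$87,926; $29,308; $6,455

Depreciable base = $131,889 − $8,200 = $123,689.
Year 1: ⌊$131,889 × 200%/3⌋ = $87,926. Book value $43,963.
Year 2: ⌊$43,963 × 200%/3⌋ = $29,308. Book value $14,655.
Year 3 (final): $14,655 − $8,200 = $6,455. Book value $8,200.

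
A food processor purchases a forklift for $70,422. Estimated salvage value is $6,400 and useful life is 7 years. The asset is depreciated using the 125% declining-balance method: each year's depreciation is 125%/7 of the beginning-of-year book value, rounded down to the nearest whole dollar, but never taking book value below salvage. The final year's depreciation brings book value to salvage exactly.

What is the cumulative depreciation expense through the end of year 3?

$31,389

Depreciable base = $70,422 − $6,400 = $64,022.
Year 1: ⌊$70,422 × 125%/7⌋ = $12,575. Book value $57,847.
Year 2: ⌊$57,847 × 125%/7⌋ = $10,329. Book value $47,518.
Year 3: ⌊$47,518 × 125%/7⌋ = $8,485. Book value $39,033.
Accumulated through year 3 = $70,422 − $39,033 = $31,389.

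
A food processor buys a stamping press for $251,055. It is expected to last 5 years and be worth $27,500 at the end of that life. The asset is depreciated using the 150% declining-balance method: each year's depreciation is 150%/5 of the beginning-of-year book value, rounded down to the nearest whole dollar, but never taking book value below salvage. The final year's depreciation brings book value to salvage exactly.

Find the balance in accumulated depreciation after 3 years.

Depreciable base = $251,055 − $27,500 = $223,555.
Year 1: ⌊$251,055 × 150%/5⌋ = $75,316. Book value $175,739.
Year 2: ⌊$175,739 × 150%/5⌋ = $52,721. Book value $123,018.
Year 3: ⌊$123,018 × 150%/5⌋ = $36,905. Book value $86,113.
Accumulated through year 3 = $251,055 − $86,113 = $164,942.

$164,942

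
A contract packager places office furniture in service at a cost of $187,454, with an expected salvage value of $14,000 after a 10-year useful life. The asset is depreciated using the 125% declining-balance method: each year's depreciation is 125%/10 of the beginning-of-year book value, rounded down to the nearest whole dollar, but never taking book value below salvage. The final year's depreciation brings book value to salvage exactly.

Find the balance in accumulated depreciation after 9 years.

$131,091

Depreciable base = $187,454 − $14,000 = $173,454.
Year 1: ⌊$187,454 × 125%/10⌋ = $23,431. Book value $164,023.
Year 2: ⌊$164,023 × 125%/10⌋ = $20,502. Book value $143,521.
Year 3: ⌊$143,521 × 125%/10⌋ = $17,940. Book value $125,581.
Year 4: ⌊$125,581 × 125%/10⌋ = $15,697. Book value $109,884.
Year 5: ⌊$109,884 × 125%/10⌋ = $13,735. Book value $96,149.
Year 6: ⌊$96,149 × 125%/10⌋ = $12,018. Book value $84,131.
Year 7: ⌊$84,131 × 125%/10⌋ = $10,516. Book value $73,615.
Year 8: ⌊$73,615 × 125%/10⌋ = $9,201. Book value $64,414.
Year 9: ⌊$64,414 × 125%/10⌋ = $8,051. Book value $56,363.
Accumulated through year 9 = $187,454 − $56,363 = $131,091.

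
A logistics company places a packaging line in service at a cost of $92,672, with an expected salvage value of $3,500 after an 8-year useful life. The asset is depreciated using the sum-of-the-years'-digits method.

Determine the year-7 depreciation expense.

$4,954

Depreciable base = $92,672 − $3,500 = $89,172.
Sum of the years' digits = 8+7+6+5+4+3+2+1 = 36.
Year 1: $89,172 × 8/36 = $19,816. Book value $72,856.
Year 2: $89,172 × 7/36 = $17,339. Book value $55,517.
Year 3: $89,172 × 6/36 = $14,862. Book value $40,655.
Year 4: $89,172 × 5/36 = $12,385. Book value $28,270.
Year 5: $89,172 × 4/36 = $9,908. Book value $18,362.
Year 6: $89,172 × 3/36 = $7,431. Book value $10,931.
Year 7: $89,172 × 2/36 = $4,954. Book value $5,977.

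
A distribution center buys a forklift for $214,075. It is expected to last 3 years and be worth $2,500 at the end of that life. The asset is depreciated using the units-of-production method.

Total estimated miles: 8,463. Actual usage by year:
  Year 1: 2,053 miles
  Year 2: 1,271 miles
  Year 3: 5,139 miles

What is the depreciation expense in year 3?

Depreciable base = $214,075 − $2,500 = $211,575.
Rate = $211,575 / 8,463 miles = $25 per mile.
Year 1: 2,053 × $25 = $51,325. Book value $162,750.
Year 2: 1,271 × $25 = $31,775. Book value $130,975.
Year 3: 5,139 × $25 = $128,475. Book value $2,500.

$128,475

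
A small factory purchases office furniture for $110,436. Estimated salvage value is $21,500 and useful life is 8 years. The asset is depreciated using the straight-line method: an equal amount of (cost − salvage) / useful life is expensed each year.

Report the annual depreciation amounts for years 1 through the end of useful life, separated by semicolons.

Depreciable base = $110,436 − $21,500 = $88,936.
Annual expense = $88,936 / 8 = $11,117.
End of year 1: book value $99,319.
End of year 2: book value $88,202.
End of year 3: book value $77,085.
End of year 4: book value $65,968.
End of year 5: book value $54,851.
End of year 6: book value $43,734.
End of year 7: book value $32,617.
End of year 8: book value $21,500.

$11,117; $11,117; $11,117; $11,117; $11,117; $11,117; $11,117; $11,117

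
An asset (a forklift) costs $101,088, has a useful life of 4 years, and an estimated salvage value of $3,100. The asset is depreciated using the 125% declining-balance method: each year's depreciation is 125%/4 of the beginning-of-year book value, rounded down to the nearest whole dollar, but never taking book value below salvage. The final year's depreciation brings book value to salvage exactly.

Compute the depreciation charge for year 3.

$14,931

Depreciable base = $101,088 − $3,100 = $97,988.
Year 1: ⌊$101,088 × 125%/4⌋ = $31,590. Book value $69,498.
Year 2: ⌊$69,498 × 125%/4⌋ = $21,718. Book value $47,780.
Year 3: ⌊$47,780 × 125%/4⌋ = $14,931. Book value $32,849.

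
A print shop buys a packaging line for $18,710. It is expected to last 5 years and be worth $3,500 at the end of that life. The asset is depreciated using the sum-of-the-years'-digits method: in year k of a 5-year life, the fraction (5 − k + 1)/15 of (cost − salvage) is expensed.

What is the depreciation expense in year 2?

$4,056

Depreciable base = $18,710 − $3,500 = $15,210.
Sum of the years' digits = 5+4+3+2+1 = 15.
Year 1: $15,210 × 5/15 = $5,070. Book value $13,640.
Year 2: $15,210 × 4/15 = $4,056. Book value $9,584.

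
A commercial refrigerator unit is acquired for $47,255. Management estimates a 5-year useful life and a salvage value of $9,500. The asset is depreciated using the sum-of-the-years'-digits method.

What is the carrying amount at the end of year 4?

$12,017

Depreciable base = $47,255 − $9,500 = $37,755.
Sum of the years' digits = 5+4+3+2+1 = 15.
Year 1: $37,755 × 5/15 = $12,585. Book value $34,670.
Year 2: $37,755 × 4/15 = $10,068. Book value $24,602.
Year 3: $37,755 × 3/15 = $7,551. Book value $17,051.
Year 4: $37,755 × 2/15 = $5,034. Book value $12,017.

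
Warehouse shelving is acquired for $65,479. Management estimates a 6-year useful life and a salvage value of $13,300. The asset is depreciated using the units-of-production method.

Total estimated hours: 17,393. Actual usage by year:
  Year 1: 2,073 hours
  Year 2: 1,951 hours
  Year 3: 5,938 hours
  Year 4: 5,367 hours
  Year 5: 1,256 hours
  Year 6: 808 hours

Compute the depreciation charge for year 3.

$17,814

Depreciable base = $65,479 − $13,300 = $52,179.
Rate = $52,179 / 17,393 hours = $3 per hour.
Year 1: 2,073 × $3 = $6,219. Book value $59,260.
Year 2: 1,951 × $3 = $5,853. Book value $53,407.
Year 3: 5,938 × $3 = $17,814. Book value $35,593.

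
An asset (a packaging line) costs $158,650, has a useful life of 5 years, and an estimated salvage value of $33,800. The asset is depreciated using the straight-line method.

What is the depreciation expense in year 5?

Depreciable base = $158,650 − $33,800 = $124,850.
Annual expense = $124,850 / 5 = $24,970.

$24,970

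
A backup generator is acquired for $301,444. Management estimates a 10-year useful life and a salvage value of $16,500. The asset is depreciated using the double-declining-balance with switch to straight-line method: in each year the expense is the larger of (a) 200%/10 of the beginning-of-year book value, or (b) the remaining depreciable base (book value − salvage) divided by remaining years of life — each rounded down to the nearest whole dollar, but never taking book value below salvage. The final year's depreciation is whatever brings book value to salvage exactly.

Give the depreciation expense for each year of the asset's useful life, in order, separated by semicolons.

$60,288; $48,231; $38,585; $30,868; $24,694; $19,755; $15,804; $15,573; $15,573; $15,573

Depreciable base = $301,444 − $16,500 = $284,944.
Year 1: DB = ⌊$301,444 × 200%/10⌋ = $60,288; SL = ⌊$284,944/10⌋ = $28,494 → take DB $60,288. Book value $241,156.
Year 2: DB = ⌊$241,156 × 200%/10⌋ = $48,231; SL = ⌊$224,656/9⌋ = $24,961 → take DB $48,231. Book value $192,925.
Year 3: DB = ⌊$192,925 × 200%/10⌋ = $38,585; SL = ⌊$176,425/8⌋ = $22,053 → take DB $38,585. Book value $154,340.
Year 4: DB = ⌊$154,340 × 200%/10⌋ = $30,868; SL = ⌊$137,840/7⌋ = $19,691 → take DB $30,868. Book value $123,472.
Year 5: DB = ⌊$123,472 × 200%/10⌋ = $24,694; SL = ⌊$106,972/6⌋ = $17,828 → take DB $24,694. Book value $98,778.
Year 6: DB = ⌊$98,778 × 200%/10⌋ = $19,755; SL = ⌊$82,278/5⌋ = $16,455 → take DB $19,755. Book value $79,023.
Year 7: DB = ⌊$79,023 × 200%/10⌋ = $15,804; SL = ⌊$62,523/4⌋ = $15,630 → take DB $15,804. Book value $63,219.
Year 8: DB = ⌊$63,219 × 200%/10⌋ = $12,643; SL = ⌊$46,719/3⌋ = $15,573 → take SL $15,573. Book value $47,646.
Year 9: DB = ⌊$47,646 × 200%/10⌋ = $9,529; SL = ⌊$31,146/2⌋ = $15,573 → take SL $15,573. Book value $32,073.
Year 10 (final): $32,073 − $16,500 = $15,573. Book value $16,500.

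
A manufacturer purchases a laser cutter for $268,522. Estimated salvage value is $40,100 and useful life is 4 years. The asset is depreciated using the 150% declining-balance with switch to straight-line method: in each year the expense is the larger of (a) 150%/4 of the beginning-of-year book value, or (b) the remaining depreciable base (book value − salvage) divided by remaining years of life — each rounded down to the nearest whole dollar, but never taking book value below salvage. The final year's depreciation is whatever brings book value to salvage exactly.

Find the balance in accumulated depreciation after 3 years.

Depreciable base = $268,522 − $40,100 = $228,422.
Year 1: DB = ⌊$268,522 × 150%/4⌋ = $100,695; SL = ⌊$228,422/4⌋ = $57,105 → take DB $100,695. Book value $167,827.
Year 2: DB = ⌊$167,827 × 150%/4⌋ = $62,935; SL = ⌊$127,727/3⌋ = $42,575 → take DB $62,935. Book value $104,892.
Year 3: DB = ⌊$104,892 × 150%/4⌋ = $39,334; SL = ⌊$64,792/2⌋ = $32,396 → take DB $39,334. Book value $65,558.
Accumulated through year 3 = $268,522 − $65,558 = $202,964.

$202,964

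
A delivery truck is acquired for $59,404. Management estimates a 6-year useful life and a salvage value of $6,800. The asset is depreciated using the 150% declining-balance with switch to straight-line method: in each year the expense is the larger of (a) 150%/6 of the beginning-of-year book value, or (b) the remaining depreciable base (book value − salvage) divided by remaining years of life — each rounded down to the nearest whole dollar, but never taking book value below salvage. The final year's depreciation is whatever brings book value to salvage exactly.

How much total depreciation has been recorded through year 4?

Depreciable base = $59,404 − $6,800 = $52,604.
Year 1: DB = ⌊$59,404 × 150%/6⌋ = $14,851; SL = ⌊$52,604/6⌋ = $8,767 → take DB $14,851. Book value $44,553.
Year 2: DB = ⌊$44,553 × 150%/6⌋ = $11,138; SL = ⌊$37,753/5⌋ = $7,550 → take DB $11,138. Book value $33,415.
Year 3: DB = ⌊$33,415 × 150%/6⌋ = $8,353; SL = ⌊$26,615/4⌋ = $6,653 → take DB $8,353. Book value $25,062.
Year 4: DB = ⌊$25,062 × 150%/6⌋ = $6,265; SL = ⌊$18,262/3⌋ = $6,087 → take DB $6,265. Book value $18,797.
Accumulated through year 4 = $59,404 − $18,797 = $40,607.

$40,607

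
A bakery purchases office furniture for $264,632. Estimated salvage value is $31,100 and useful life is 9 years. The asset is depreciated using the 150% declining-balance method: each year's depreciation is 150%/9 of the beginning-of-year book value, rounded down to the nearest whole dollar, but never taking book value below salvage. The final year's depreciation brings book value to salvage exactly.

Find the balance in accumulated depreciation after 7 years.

$190,777

Depreciable base = $264,632 − $31,100 = $233,532.
Year 1: ⌊$264,632 × 150%/9⌋ = $44,105. Book value $220,527.
Year 2: ⌊$220,527 × 150%/9⌋ = $36,754. Book value $183,773.
Year 3: ⌊$183,773 × 150%/9⌋ = $30,628. Book value $153,145.
Year 4: ⌊$153,145 × 150%/9⌋ = $25,524. Book value $127,621.
Year 5: ⌊$127,621 × 150%/9⌋ = $21,270. Book value $106,351.
Year 6: ⌊$106,351 × 150%/9⌋ = $17,725. Book value $88,626.
Year 7: ⌊$88,626 × 150%/9⌋ = $14,771. Book value $73,855.
Accumulated through year 7 = $264,632 − $73,855 = $190,777.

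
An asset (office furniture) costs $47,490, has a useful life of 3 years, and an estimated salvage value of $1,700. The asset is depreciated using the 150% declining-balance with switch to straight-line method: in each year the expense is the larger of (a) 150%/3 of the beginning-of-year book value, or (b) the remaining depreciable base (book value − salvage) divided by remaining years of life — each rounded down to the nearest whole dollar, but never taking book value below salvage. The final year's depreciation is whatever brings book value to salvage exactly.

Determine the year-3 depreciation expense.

Depreciable base = $47,490 − $1,700 = $45,790.
Year 1: DB = ⌊$47,490 × 150%/3⌋ = $23,745; SL = ⌊$45,790/3⌋ = $15,263 → take DB $23,745. Book value $23,745.
Year 2: DB = ⌊$23,745 × 150%/3⌋ = $11,872; SL = ⌊$22,045/2⌋ = $11,022 → take DB $11,872. Book value $11,873.
Year 3 (final): $11,873 − $1,700 = $10,173. Book value $1,700.

$10,173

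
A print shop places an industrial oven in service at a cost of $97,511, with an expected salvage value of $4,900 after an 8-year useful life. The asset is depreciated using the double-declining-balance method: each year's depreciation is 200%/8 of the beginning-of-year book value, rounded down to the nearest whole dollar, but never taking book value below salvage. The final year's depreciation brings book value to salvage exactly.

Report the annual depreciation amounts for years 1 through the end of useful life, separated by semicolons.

$24,377; $18,283; $13,712; $10,284; $7,713; $5,785; $4,339; $8,118

Depreciable base = $97,511 − $4,900 = $92,611.
Year 1: ⌊$97,511 × 200%/8⌋ = $24,377. Book value $73,134.
Year 2: ⌊$73,134 × 200%/8⌋ = $18,283. Book value $54,851.
Year 3: ⌊$54,851 × 200%/8⌋ = $13,712. Book value $41,139.
Year 4: ⌊$41,139 × 200%/8⌋ = $10,284. Book value $30,855.
Year 5: ⌊$30,855 × 200%/8⌋ = $7,713. Book value $23,142.
Year 6: ⌊$23,142 × 200%/8⌋ = $5,785. Book value $17,357.
Year 7: ⌊$17,357 × 200%/8⌋ = $4,339. Book value $13,018.
Year 8 (final): $13,018 − $4,900 = $8,118. Book value $4,900.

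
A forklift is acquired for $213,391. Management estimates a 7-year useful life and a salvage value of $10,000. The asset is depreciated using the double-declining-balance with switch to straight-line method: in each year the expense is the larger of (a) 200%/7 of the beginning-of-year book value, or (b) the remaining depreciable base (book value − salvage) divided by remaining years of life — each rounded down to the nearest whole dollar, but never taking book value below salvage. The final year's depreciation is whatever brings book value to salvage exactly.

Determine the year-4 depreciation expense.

$22,219

Depreciable base = $213,391 − $10,000 = $203,391.
Year 1: DB = ⌊$213,391 × 200%/7⌋ = $60,968; SL = ⌊$203,391/7⌋ = $29,055 → take DB $60,968. Book value $152,423.
Year 2: DB = ⌊$152,423 × 200%/7⌋ = $43,549; SL = ⌊$142,423/6⌋ = $23,737 → take DB $43,549. Book value $108,874.
Year 3: DB = ⌊$108,874 × 200%/7⌋ = $31,106; SL = ⌊$98,874/5⌋ = $19,774 → take DB $31,106. Book value $77,768.
Year 4: DB = ⌊$77,768 × 200%/7⌋ = $22,219; SL = ⌊$67,768/4⌋ = $16,942 → take DB $22,219. Book value $55,549.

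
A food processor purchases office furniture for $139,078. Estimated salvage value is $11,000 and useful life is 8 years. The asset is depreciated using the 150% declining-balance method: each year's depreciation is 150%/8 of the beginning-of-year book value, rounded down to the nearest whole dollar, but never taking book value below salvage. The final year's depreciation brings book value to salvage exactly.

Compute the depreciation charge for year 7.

$7,502

Depreciable base = $139,078 − $11,000 = $128,078.
Year 1: ⌊$139,078 × 150%/8⌋ = $26,077. Book value $113,001.
Year 2: ⌊$113,001 × 150%/8⌋ = $21,187. Book value $91,814.
Year 3: ⌊$91,814 × 150%/8⌋ = $17,215. Book value $74,599.
Year 4: ⌊$74,599 × 150%/8⌋ = $13,987. Book value $60,612.
Year 5: ⌊$60,612 × 150%/8⌋ = $11,364. Book value $49,248.
Year 6: ⌊$49,248 × 150%/8⌋ = $9,234. Book value $40,014.
Year 7: ⌊$40,014 × 150%/8⌋ = $7,502. Book value $32,512.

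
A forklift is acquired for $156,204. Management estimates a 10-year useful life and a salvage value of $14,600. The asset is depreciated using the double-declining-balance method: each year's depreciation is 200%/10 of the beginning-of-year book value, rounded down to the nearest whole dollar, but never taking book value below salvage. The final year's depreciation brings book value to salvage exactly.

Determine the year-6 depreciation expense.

Depreciable base = $156,204 − $14,600 = $141,604.
Year 1: ⌊$156,204 × 200%/10⌋ = $31,240. Book value $124,964.
Year 2: ⌊$124,964 × 200%/10⌋ = $24,992. Book value $99,972.
Year 3: ⌊$99,972 × 200%/10⌋ = $19,994. Book value $79,978.
Year 4: ⌊$79,978 × 200%/10⌋ = $15,995. Book value $63,983.
Year 5: ⌊$63,983 × 200%/10⌋ = $12,796. Book value $51,187.
Year 6: ⌊$51,187 × 200%/10⌋ = $10,237. Book value $40,950.

$10,237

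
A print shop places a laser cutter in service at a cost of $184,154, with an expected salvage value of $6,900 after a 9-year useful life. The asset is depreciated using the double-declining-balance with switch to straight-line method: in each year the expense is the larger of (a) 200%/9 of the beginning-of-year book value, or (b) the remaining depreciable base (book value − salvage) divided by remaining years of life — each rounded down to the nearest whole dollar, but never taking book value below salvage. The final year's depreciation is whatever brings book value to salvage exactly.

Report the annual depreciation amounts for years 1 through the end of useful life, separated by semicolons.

Depreciable base = $184,154 − $6,900 = $177,254.
Year 1: DB = ⌊$184,154 × 200%/9⌋ = $40,923; SL = ⌊$177,254/9⌋ = $19,694 → take DB $40,923. Book value $143,231.
Year 2: DB = ⌊$143,231 × 200%/9⌋ = $31,829; SL = ⌊$136,331/8⌋ = $17,041 → take DB $31,829. Book value $111,402.
Year 3: DB = ⌊$111,402 × 200%/9⌋ = $24,756; SL = ⌊$104,502/7⌋ = $14,928 → take DB $24,756. Book value $86,646.
Year 4: DB = ⌊$86,646 × 200%/9⌋ = $19,254; SL = ⌊$79,746/6⌋ = $13,291 → take DB $19,254. Book value $67,392.
Year 5: DB = ⌊$67,392 × 200%/9⌋ = $14,976; SL = ⌊$60,492/5⌋ = $12,098 → take DB $14,976. Book value $52,416.
Year 6: DB = ⌊$52,416 × 200%/9⌋ = $11,648; SL = ⌊$45,516/4⌋ = $11,379 → take DB $11,648. Book value $40,768.
Year 7: DB = ⌊$40,768 × 200%/9⌋ = $9,059; SL = ⌊$33,868/3⌋ = $11,289 → take SL $11,289. Book value $29,479.
Year 8: DB = ⌊$29,479 × 200%/9⌋ = $6,550; SL = ⌊$22,579/2⌋ = $11,289 → take SL $11,289. Book value $18,190.
Year 9 (final): $18,190 − $6,900 = $11,290. Book value $6,900.

$40,923; $31,829; $24,756; $19,254; $14,976; $11,648; $11,289; $11,289; $11,290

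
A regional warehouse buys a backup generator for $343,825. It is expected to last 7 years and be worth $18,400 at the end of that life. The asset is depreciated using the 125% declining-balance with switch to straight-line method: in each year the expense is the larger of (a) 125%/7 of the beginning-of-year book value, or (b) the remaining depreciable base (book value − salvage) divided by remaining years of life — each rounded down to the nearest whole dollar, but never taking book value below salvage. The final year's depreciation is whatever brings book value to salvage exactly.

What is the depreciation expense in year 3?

$42,719

Depreciable base = $343,825 − $18,400 = $325,425.
Year 1: DB = ⌊$343,825 × 125%/7⌋ = $61,397; SL = ⌊$325,425/7⌋ = $46,489 → take DB $61,397. Book value $282,428.
Year 2: DB = ⌊$282,428 × 125%/7⌋ = $50,433; SL = ⌊$264,028/6⌋ = $44,004 → take DB $50,433. Book value $231,995.
Year 3: DB = ⌊$231,995 × 125%/7⌋ = $41,427; SL = ⌊$213,595/5⌋ = $42,719 → take SL $42,719. Book value $189,276.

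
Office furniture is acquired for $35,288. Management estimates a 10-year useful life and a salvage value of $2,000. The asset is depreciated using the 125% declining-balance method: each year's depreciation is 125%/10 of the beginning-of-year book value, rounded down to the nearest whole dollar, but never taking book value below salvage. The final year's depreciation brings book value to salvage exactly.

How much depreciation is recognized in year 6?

Depreciable base = $35,288 − $2,000 = $33,288.
Year 1: ⌊$35,288 × 125%/10⌋ = $4,411. Book value $30,877.
Year 2: ⌊$30,877 × 125%/10⌋ = $3,859. Book value $27,018.
Year 3: ⌊$27,018 × 125%/10⌋ = $3,377. Book value $23,641.
Year 4: ⌊$23,641 × 125%/10⌋ = $2,955. Book value $20,686.
Year 5: ⌊$20,686 × 125%/10⌋ = $2,585. Book value $18,101.
Year 6: ⌊$18,101 × 125%/10⌋ = $2,262. Book value $15,839.

$2,262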